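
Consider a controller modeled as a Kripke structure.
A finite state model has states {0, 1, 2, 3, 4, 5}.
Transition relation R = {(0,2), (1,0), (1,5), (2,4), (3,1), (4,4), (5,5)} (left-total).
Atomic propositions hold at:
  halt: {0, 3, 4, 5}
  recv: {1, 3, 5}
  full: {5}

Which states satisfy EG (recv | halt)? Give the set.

{1, 3, 4, 5}

Sat(recv | halt) = {0, 1, 3, 4, 5}
EG (recv | halt): greatest fixpoint, start Z0 = {0, 1, 3, 4, 5}, keep only states in Sat with some successor in Z. Z1 = {1, 3, 4, 5}; fixed.
Sat(EG (recv | halt)) = {1, 3, 4, 5}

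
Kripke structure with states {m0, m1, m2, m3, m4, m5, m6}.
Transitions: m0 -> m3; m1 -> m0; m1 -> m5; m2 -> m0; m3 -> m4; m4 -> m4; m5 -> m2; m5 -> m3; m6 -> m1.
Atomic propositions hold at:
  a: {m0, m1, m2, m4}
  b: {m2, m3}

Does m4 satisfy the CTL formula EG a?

Yes

EG a: greatest fixpoint, start Z0 = {m0, m1, m2, m4}, keep only states in Sat with some successor in Z. Z1 = {m1, m2, m4}; Z2 = {m4}; fixed.
Sat(EG a) = {m4}
m4 ∈ Sat(EG a) = {m4}, so the formula holds at m4.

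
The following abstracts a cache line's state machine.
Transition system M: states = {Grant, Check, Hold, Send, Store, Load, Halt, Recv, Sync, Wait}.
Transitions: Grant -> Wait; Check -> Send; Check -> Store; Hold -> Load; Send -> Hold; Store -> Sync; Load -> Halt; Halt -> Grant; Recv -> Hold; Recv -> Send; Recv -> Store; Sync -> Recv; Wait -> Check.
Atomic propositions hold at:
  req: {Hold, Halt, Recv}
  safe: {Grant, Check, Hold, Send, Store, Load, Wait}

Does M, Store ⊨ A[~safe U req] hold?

No

Sat(~safe) = {Halt, Recv, Sync}
A[~safe U req]: least fixpoint, start Z0 = Sat(req) = {Hold, Halt, Recv}, add states in Sat(~safe) with every successor in Z. Z1 = {Hold, Halt, Recv, Sync}; fixed.
Sat(A[~safe U req]) = {Hold, Halt, Recv, Sync}
Store ∉ Sat(A[~safe U req]) = {Hold, Halt, Recv, Sync}, so the formula does not hold at Store.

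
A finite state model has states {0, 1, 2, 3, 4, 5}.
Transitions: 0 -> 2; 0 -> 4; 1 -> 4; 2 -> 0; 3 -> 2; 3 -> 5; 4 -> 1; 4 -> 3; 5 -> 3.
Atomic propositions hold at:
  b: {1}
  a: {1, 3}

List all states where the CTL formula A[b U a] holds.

A[b U a]: least fixpoint, start Z0 = Sat(a) = {1, 3}, add states in Sat(b) with every successor in Z. Already a fixed point.
Sat(A[b U a]) = {1, 3}

{1, 3}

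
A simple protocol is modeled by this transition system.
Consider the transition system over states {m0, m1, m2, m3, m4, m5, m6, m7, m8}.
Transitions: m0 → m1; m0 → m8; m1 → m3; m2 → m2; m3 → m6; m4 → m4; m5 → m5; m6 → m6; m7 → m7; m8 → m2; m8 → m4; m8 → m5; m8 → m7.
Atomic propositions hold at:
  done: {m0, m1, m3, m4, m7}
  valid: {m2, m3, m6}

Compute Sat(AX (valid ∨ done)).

Sat(valid ∨ done) = {m0, m1, m2, m3, m4, m6, m7}
Sat(AX (valid ∨ done)) = {s : every successor in {m0, m1, m2, m3, m4, m6, m7}} = {m1, m2, m3, m4, m6, m7}

{m1, m2, m3, m4, m6, m7}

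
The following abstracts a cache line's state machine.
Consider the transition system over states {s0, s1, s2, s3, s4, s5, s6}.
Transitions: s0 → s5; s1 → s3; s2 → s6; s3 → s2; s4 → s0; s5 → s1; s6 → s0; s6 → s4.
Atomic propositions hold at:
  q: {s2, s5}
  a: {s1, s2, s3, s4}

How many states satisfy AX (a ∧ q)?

Sat(a ∧ q) = {s2}
Sat(AX (a ∧ q)) = {s : every successor in {s2}} = {s3}
|Sat(AX (a ∧ q))| = |{s3}| = 1.

1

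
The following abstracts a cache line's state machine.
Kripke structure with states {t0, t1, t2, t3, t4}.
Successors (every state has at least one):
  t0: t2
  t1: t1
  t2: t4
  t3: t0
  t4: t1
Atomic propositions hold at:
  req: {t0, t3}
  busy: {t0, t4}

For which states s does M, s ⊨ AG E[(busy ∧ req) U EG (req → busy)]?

Sat(busy ∧ req) = {t0}
Sat(req → busy) = {t0, t1, t2, t4}
EG (req → busy): greatest fixpoint, start Z0 = {t0, t1, t2, t4}, keep only states in Sat with some successor in Z. Already a fixed point.
Sat(EG (req → busy)) = {t0, t1, t2, t4}
E[(busy ∧ req) U EG (req → busy)]: least fixpoint, start Z0 = Sat(EG (req → busy)) = {t0, t1, t2, t4}, add states in Sat(busy ∧ req) with some successor in Z. Already a fixed point.
Sat(E[(busy ∧ req) U EG (req → busy)]) = {t0, t1, t2, t4}
AG E[(busy ∧ req) U EG (req → busy)]: greatest fixpoint, start Z0 = {t0, t1, t2, t4}, keep only states in Sat with every successor in Z. Already a fixed point.
Sat(AG E[(busy ∧ req) U EG (req → busy)]) = {t0, t1, t2, t4}

{t0, t1, t2, t4}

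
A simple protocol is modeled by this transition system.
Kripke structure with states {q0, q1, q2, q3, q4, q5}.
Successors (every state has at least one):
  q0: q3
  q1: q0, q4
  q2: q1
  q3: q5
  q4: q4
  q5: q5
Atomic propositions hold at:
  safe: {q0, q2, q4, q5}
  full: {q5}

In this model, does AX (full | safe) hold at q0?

No

Sat(full | safe) = {q0, q2, q4, q5}
Sat(AX (full | safe)) = {s : every successor in {q0, q2, q4, q5}} = {q1, q3, q4, q5}
q0 ∉ Sat(AX (full | safe)) = {q1, q3, q4, q5}, so the formula does not hold at q0.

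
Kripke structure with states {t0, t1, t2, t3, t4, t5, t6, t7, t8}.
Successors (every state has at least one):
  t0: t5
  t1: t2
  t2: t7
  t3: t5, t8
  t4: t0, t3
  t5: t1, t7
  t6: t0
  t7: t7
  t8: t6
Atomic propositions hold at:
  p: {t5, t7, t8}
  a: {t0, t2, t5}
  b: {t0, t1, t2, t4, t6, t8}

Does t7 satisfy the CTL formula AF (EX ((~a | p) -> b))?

No

Sat(~a) = {t1, t3, t4, t6, t7, t8}
Sat(~a | p) = {t1, t3, t4, t5, t6, t7, t8}
Sat((~a | p) -> b) = {t0, t1, t2, t4, t6, t8}
Sat(EX ((~a | p) -> b)) = {s : some successor in {t0, t1, t2, t4, t6, t8}} = {t1, t3, t4, t5, t6, t8}
AF (EX ((~a | p) -> b)): least fixpoint, start Z0 = {t1, t3, t4, t5, t6, t8}, add states with every successor in Z. Z1 = {t0, t1, t3, t4, t5, t6, t8}; fixed.
Sat(AF (EX ((~a | p) -> b))) = {t0, t1, t3, t4, t5, t6, t8}
t7 ∉ Sat(AF (EX ((~a | p) -> b))) = {t0, t1, t3, t4, t5, t6, t8}, so the formula does not hold at t7.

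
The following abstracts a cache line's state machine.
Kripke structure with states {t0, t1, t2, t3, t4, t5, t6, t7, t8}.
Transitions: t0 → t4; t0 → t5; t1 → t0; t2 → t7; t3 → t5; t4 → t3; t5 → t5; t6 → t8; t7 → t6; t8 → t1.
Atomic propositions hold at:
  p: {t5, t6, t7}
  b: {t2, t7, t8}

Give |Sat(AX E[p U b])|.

E[p U b]: least fixpoint, start Z0 = Sat(b) = {t2, t7, t8}, add states in Sat(p) with some successor in Z. Z1 = {t2, t6, t7, t8}; fixed.
Sat(E[p U b]) = {t2, t6, t7, t8}
Sat(AX E[p U b]) = {s : every successor in {t2, t6, t7, t8}} = {t2, t6, t7}
|Sat(AX E[p U b])| = |{t2, t6, t7}| = 3.

3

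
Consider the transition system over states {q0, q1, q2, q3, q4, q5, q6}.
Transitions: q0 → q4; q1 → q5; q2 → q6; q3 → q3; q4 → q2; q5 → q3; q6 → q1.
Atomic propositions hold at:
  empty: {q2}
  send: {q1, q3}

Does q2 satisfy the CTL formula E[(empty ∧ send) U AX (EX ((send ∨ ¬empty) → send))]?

Sat(empty ∧ send) = ∅
Sat(¬empty) = {q0, q1, q3, q4, q5, q6}
Sat(send ∨ ¬empty) = {q0, q1, q3, q4, q5, q6}
Sat((send ∨ ¬empty) → send) = {q1, q2, q3}
Sat(EX ((send ∨ ¬empty) → send)) = {s : some successor in {q1, q2, q3}} = {q3, q4, q5, q6}
Sat(AX (EX ((send ∨ ¬empty) → send))) = {s : every successor in {q3, q4, q5, q6}} = {q0, q1, q2, q3, q5}
E[(empty ∧ send) U AX (EX ((send ∨ ¬empty) → send))]: least fixpoint, start Z0 = Sat(AX (EX ((send ∨ ¬empty) → send))) = {q0, q1, q2, q3, q5}, add states in Sat(empty ∧ send) with some successor in Z. Already a fixed point.
Sat(E[(empty ∧ send) U AX (EX ((send ∨ ¬empty) → send))]) = {q0, q1, q2, q3, q5}
q2 ∈ Sat(E[(empty ∧ send) U AX (EX ((send ∨ ¬empty) → send))]) = {q0, q1, q2, q3, q5}, so the formula holds at q2.

Yes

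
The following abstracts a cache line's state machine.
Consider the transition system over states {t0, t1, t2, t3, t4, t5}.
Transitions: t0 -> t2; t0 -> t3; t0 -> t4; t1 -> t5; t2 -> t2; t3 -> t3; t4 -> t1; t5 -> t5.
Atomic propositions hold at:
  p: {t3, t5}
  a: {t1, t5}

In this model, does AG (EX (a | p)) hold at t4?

Yes

Sat(a | p) = {t1, t3, t5}
Sat(EX (a | p)) = {s : some successor in {t1, t3, t5}} = {t0, t1, t3, t4, t5}
AG (EX (a | p)): greatest fixpoint, start Z0 = {t0, t1, t3, t4, t5}, keep only states in Sat with every successor in Z. Z1 = {t1, t3, t4, t5}; fixed.
Sat(AG (EX (a | p))) = {t1, t3, t4, t5}
t4 ∈ Sat(AG (EX (a | p))) = {t1, t3, t4, t5}, so the formula holds at t4.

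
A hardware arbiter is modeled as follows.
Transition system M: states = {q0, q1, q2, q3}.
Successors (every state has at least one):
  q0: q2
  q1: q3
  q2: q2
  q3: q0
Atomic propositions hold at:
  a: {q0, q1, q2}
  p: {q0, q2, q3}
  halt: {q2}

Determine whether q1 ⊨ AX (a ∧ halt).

No

Sat(a ∧ halt) = {q2}
Sat(AX (a ∧ halt)) = {s : every successor in {q2}} = {q0, q2}
q1 ∉ Sat(AX (a ∧ halt)) = {q0, q2}, so the formula does not hold at q1.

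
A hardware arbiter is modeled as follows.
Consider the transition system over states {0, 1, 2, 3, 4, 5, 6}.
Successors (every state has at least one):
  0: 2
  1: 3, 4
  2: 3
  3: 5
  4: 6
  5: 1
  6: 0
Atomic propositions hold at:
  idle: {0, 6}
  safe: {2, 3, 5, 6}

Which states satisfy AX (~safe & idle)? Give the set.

Sat(~safe) = {0, 1, 4}
Sat(~safe & idle) = {0}
Sat(AX (~safe & idle)) = {s : every successor in {0}} = {6}

{6}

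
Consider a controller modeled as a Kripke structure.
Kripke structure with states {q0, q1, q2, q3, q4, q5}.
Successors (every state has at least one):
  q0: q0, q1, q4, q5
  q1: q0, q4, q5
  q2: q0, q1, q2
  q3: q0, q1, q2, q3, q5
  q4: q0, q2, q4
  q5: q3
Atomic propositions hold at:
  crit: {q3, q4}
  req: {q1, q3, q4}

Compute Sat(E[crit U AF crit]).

{q3, q4, q5}

AF crit: least fixpoint, start Z0 = {q3, q4}, add states with every successor in Z. Z1 = {q3, q4, q5}; fixed.
Sat(AF crit) = {q3, q4, q5}
E[crit U AF crit]: least fixpoint, start Z0 = Sat(AF crit) = {q3, q4, q5}, add states in Sat(crit) with some successor in Z. Already a fixed point.
Sat(E[crit U AF crit]) = {q3, q4, q5}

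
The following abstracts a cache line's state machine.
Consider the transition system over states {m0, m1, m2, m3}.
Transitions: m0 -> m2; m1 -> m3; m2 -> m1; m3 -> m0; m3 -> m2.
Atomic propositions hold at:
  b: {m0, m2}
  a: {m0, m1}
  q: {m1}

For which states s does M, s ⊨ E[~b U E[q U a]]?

Sat(~b) = {m1, m3}
E[q U a]: least fixpoint, start Z0 = Sat(a) = {m0, m1}, add states in Sat(q) with some successor in Z. Already a fixed point.
Sat(E[q U a]) = {m0, m1}
E[~b U E[q U a]]: least fixpoint, start Z0 = Sat(E[q U a]) = {m0, m1}, add states in Sat(~b) with some successor in Z. Z1 = {m0, m1, m3}; fixed.
Sat(E[~b U E[q U a]]) = {m0, m1, m3}

{m0, m1, m3}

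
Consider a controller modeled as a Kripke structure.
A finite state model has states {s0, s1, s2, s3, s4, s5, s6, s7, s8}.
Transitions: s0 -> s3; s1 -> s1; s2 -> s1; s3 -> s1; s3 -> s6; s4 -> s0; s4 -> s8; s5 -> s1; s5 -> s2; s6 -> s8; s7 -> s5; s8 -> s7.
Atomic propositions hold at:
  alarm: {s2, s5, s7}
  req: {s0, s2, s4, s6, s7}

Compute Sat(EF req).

EF req: least fixpoint, start Z0 = {s0, s2, s4, s6, s7}, add states with some successor in Z. Z1 = {s0, s2, s3, s4, s5, s6, s7, s8}; fixed.
Sat(EF req) = {s0, s2, s3, s4, s5, s6, s7, s8}

{s0, s2, s3, s4, s5, s6, s7, s8}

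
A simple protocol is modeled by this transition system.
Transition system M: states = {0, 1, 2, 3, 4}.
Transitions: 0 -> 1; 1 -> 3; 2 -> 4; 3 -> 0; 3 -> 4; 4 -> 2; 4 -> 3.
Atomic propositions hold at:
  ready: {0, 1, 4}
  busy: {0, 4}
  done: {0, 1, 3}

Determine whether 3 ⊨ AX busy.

Yes

Sat(AX busy) = {s : every successor in {0, 4}} = {2, 3}
3 ∈ Sat(AX busy) = {2, 3}, so the formula holds at 3.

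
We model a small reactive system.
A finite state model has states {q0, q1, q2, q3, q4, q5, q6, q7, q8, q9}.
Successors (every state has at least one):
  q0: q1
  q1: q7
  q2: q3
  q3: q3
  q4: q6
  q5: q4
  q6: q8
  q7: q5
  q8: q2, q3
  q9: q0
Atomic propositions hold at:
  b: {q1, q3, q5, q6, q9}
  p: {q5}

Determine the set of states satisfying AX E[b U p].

{q7}

E[b U p]: least fixpoint, start Z0 = Sat(p) = {q5}, add states in Sat(b) with some successor in Z. Already a fixed point.
Sat(E[b U p]) = {q5}
Sat(AX E[b U p]) = {s : every successor in {q5}} = {q7}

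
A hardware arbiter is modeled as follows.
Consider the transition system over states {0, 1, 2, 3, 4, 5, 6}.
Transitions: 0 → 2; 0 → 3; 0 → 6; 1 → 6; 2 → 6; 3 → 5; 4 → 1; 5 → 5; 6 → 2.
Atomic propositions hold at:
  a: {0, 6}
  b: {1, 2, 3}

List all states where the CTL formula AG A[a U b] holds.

{1, 2, 6}

A[a U b]: least fixpoint, start Z0 = Sat(b) = {1, 2, 3}, add states in Sat(a) with every successor in Z. Z1 = {1, 2, 3, 6}; Z2 = {0, 1, 2, 3, 6}; fixed.
Sat(A[a U b]) = {0, 1, 2, 3, 6}
AG A[a U b]: greatest fixpoint, start Z0 = {0, 1, 2, 3, 6}, keep only states in Sat with every successor in Z. Z1 = {0, 1, 2, 6}; Z2 = {1, 2, 6}; fixed.
Sat(AG A[a U b]) = {1, 2, 6}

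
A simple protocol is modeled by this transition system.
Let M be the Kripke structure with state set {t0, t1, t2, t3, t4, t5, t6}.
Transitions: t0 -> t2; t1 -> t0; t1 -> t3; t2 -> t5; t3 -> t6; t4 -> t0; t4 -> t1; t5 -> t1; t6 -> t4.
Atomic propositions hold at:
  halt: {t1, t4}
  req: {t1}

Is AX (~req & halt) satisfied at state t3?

No

Sat(~req) = {t0, t2, t3, t4, t5, t6}
Sat(~req & halt) = {t4}
Sat(AX (~req & halt)) = {s : every successor in {t4}} = {t6}
t3 ∉ Sat(AX (~req & halt)) = {t6}, so the formula does not hold at t3.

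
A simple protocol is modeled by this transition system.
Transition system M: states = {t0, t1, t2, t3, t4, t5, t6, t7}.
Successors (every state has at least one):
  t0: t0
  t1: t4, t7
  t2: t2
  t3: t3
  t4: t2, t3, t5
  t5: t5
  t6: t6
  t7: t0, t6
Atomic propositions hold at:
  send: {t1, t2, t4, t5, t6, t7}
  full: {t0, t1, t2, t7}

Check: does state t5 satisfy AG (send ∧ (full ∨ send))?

Yes

Sat(full ∨ send) = {t0, t1, t2, t4, t5, t6, t7}
Sat(send ∧ (full ∨ send)) = {t1, t2, t4, t5, t6, t7}
AG (send ∧ (full ∨ send)): greatest fixpoint, start Z0 = {t1, t2, t4, t5, t6, t7}, keep only states in Sat with every successor in Z. Z1 = {t1, t2, t5, t6}; Z2 = {t2, t5, t6}; fixed.
Sat(AG (send ∧ (full ∨ send))) = {t2, t5, t6}
t5 ∈ Sat(AG (send ∧ (full ∨ send))) = {t2, t5, t6}, so the formula holds at t5.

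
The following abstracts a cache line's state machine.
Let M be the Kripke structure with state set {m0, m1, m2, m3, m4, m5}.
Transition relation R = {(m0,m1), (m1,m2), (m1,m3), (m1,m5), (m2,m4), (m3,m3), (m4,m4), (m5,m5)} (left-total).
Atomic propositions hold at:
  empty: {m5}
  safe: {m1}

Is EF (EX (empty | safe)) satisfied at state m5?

Sat(empty | safe) = {m1, m5}
Sat(EX (empty | safe)) = {s : some successor in {m1, m5}} = {m0, m1, m5}
EF (EX (empty | safe)): least fixpoint, start Z0 = {m0, m1, m5}, add states with some successor in Z. Already a fixed point.
Sat(EF (EX (empty | safe))) = {m0, m1, m5}
m5 ∈ Sat(EF (EX (empty | safe))) = {m0, m1, m5}, so the formula holds at m5.

Yes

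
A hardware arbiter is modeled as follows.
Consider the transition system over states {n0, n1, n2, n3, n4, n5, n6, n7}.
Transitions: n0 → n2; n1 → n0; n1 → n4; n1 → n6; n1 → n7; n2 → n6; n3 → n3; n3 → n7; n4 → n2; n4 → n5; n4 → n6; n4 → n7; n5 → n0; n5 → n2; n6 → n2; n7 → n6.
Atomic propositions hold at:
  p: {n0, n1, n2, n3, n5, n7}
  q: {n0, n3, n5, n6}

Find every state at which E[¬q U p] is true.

{n0, n1, n2, n3, n4, n5, n7}

Sat(¬q) = {n1, n2, n4, n7}
E[¬q U p]: least fixpoint, start Z0 = Sat(p) = {n0, n1, n2, n3, n5, n7}, add states in Sat(¬q) with some successor in Z. Z1 = {n0, n1, n2, n3, n4, n5, n7}; fixed.
Sat(E[¬q U p]) = {n0, n1, n2, n3, n4, n5, n7}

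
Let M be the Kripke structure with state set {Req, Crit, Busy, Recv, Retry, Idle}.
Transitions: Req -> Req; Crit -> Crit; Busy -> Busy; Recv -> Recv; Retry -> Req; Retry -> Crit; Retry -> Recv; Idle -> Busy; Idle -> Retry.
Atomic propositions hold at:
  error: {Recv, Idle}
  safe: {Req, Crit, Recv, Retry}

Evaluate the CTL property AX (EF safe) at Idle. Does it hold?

EF safe: least fixpoint, start Z0 = {Req, Crit, Recv, Retry}, add states with some successor in Z. Z1 = {Req, Crit, Recv, Retry, Idle}; fixed.
Sat(EF safe) = {Req, Crit, Recv, Retry, Idle}
Sat(AX (EF safe)) = {s : every successor in {Req, Crit, Recv, Retry, Idle}} = {Req, Crit, Recv, Retry}
Idle ∉ Sat(AX (EF safe)) = {Req, Crit, Recv, Retry}, so the formula does not hold at Idle.

No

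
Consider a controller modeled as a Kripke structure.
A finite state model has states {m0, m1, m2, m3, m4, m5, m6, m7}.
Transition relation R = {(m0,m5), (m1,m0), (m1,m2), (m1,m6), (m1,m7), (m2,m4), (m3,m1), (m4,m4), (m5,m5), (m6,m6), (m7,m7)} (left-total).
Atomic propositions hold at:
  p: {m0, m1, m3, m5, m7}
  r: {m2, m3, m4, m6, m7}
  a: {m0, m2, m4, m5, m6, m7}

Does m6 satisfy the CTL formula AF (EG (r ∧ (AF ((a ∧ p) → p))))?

Sat(a ∧ p) = {m0, m5, m7}
Sat((a ∧ p) → p) = {m0, m1, m2, m3, m4, m5, m6, m7}
AF ((a ∧ p) → p): least fixpoint, start Z0 = {m0, m1, m2, m3, m4, m5, m6, m7}, add states with every successor in Z. Already a fixed point.
Sat(AF ((a ∧ p) → p)) = {m0, m1, m2, m3, m4, m5, m6, m7}
Sat(r ∧ (AF ((a ∧ p) → p))) = {m2, m3, m4, m6, m7}
EG (r ∧ (AF ((a ∧ p) → p))): greatest fixpoint, start Z0 = {m2, m3, m4, m6, m7}, keep only states in Sat with some successor in Z. Z1 = {m2, m4, m6, m7}; fixed.
Sat(EG (r ∧ (AF ((a ∧ p) → p)))) = {m2, m4, m6, m7}
AF (EG (r ∧ (AF ((a ∧ p) → p)))): least fixpoint, start Z0 = {m2, m4, m6, m7}, add states with every successor in Z. Already a fixed point.
Sat(AF (EG (r ∧ (AF ((a ∧ p) → p))))) = {m2, m4, m6, m7}
m6 ∈ Sat(AF (EG (r ∧ (AF ((a ∧ p) → p))))) = {m2, m4, m6, m7}, so the formula holds at m6.

Yes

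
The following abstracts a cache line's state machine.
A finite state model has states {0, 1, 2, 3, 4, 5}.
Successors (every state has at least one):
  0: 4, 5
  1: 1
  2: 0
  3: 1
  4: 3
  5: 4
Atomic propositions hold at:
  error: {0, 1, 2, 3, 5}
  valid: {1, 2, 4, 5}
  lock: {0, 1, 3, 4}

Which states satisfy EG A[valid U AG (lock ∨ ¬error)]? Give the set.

{1, 3, 4, 5}

Sat(¬error) = {4}
Sat(lock ∨ ¬error) = {0, 1, 3, 4}
AG (lock ∨ ¬error): greatest fixpoint, start Z0 = {0, 1, 3, 4}, keep only states in Sat with every successor in Z. Z1 = {1, 3, 4}; fixed.
Sat(AG (lock ∨ ¬error)) = {1, 3, 4}
A[valid U AG (lock ∨ ¬error)]: least fixpoint, start Z0 = Sat(AG (lock ∨ ¬error)) = {1, 3, 4}, add states in Sat(valid) with every successor in Z. Z1 = {1, 3, 4, 5}; fixed.
Sat(A[valid U AG (lock ∨ ¬error)]) = {1, 3, 4, 5}
EG A[valid U AG (lock ∨ ¬error)]: greatest fixpoint, start Z0 = {1, 3, 4, 5}, keep only states in Sat with some successor in Z. Already a fixed point.
Sat(EG A[valid U AG (lock ∨ ¬error)]) = {1, 3, 4, 5}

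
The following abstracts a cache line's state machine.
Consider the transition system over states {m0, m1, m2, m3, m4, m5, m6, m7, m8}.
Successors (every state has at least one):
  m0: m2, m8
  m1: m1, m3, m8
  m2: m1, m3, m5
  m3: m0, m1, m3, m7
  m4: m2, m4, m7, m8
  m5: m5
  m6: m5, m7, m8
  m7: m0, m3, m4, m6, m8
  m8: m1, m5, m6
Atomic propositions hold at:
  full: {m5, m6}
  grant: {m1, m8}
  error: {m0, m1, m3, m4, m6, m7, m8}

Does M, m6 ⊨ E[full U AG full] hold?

AG full: greatest fixpoint, start Z0 = {m5, m6}, keep only states in Sat with every successor in Z. Z1 = {m5}; fixed.
Sat(AG full) = {m5}
E[full U AG full]: least fixpoint, start Z0 = Sat(AG full) = {m5}, add states in Sat(full) with some successor in Z. Z1 = {m5, m6}; fixed.
Sat(E[full U AG full]) = {m5, m6}
m6 ∈ Sat(E[full U AG full]) = {m5, m6}, so the formula holds at m6.

Yes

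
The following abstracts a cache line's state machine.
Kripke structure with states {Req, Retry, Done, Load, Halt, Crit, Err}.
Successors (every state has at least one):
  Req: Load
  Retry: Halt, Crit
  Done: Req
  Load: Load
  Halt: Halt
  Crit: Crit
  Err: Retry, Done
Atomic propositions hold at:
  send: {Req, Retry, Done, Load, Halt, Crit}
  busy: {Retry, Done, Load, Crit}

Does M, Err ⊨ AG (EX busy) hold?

No

Sat(EX busy) = {s : some successor in {Retry, Done, Load, Crit}} = {Req, Retry, Load, Crit, Err}
AG (EX busy): greatest fixpoint, start Z0 = {Req, Retry, Load, Crit, Err}, keep only states in Sat with every successor in Z. Z1 = {Req, Load, Crit}; fixed.
Sat(AG (EX busy)) = {Req, Load, Crit}
Err ∉ Sat(AG (EX busy)) = {Req, Load, Crit}, so the formula does not hold at Err.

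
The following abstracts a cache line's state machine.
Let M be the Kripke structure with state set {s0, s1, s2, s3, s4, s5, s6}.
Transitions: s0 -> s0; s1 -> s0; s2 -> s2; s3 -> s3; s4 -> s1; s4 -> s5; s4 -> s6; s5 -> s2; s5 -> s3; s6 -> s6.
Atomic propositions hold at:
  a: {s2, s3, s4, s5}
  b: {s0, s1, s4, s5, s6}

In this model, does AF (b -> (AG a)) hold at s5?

AG a: greatest fixpoint, start Z0 = {s2, s3, s4, s5}, keep only states in Sat with every successor in Z. Z1 = {s2, s3, s5}; fixed.
Sat(AG a) = {s2, s3, s5}
Sat(b -> (AG a)) = {s2, s3, s5}
AF (b -> (AG a)): least fixpoint, start Z0 = {s2, s3, s5}, add states with every successor in Z. Already a fixed point.
Sat(AF (b -> (AG a))) = {s2, s3, s5}
s5 ∈ Sat(AF (b -> (AG a))) = {s2, s3, s5}, so the formula holds at s5.

Yes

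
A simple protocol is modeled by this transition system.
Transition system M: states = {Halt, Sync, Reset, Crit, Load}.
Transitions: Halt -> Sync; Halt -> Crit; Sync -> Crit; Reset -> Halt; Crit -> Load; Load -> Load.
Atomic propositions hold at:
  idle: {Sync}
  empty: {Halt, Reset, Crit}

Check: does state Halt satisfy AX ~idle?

No

Sat(~idle) = {Halt, Reset, Crit, Load}
Sat(AX ~idle) = {s : every successor in {Halt, Reset, Crit, Load}} = {Sync, Reset, Crit, Load}
Halt ∉ Sat(AX ~idle) = {Sync, Reset, Crit, Load}, so the formula does not hold at Halt.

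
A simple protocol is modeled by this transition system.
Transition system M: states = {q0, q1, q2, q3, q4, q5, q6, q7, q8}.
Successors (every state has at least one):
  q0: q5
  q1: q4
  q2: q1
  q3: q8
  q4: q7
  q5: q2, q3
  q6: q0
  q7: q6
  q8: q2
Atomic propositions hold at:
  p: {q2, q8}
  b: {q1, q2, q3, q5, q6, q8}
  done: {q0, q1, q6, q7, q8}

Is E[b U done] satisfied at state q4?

No

E[b U done]: least fixpoint, start Z0 = Sat(done) = {q0, q1, q6, q7, q8}, add states in Sat(b) with some successor in Z. Z1 = {q0, q1, q2, q3, q6, q7, q8}; Z2 = {q0, q1, q2, q3, q5, q6, q7, q8}; fixed.
Sat(E[b U done]) = {q0, q1, q2, q3, q5, q6, q7, q8}
q4 ∉ Sat(E[b U done]) = {q0, q1, q2, q3, q5, q6, q7, q8}, so the formula does not hold at q4.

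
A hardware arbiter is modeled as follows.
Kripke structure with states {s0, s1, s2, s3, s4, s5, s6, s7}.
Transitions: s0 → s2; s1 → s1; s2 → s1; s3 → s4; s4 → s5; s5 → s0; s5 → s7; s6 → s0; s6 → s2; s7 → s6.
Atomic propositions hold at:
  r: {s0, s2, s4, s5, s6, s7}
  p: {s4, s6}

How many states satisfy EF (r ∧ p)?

5

Sat(r ∧ p) = {s4, s6}
EF (r ∧ p): least fixpoint, start Z0 = {s4, s6}, add states with some successor in Z. Z1 = {s3, s4, s6, s7}; Z2 = {s3, s4, s5, s6, s7}; fixed.
Sat(EF (r ∧ p)) = {s3, s4, s5, s6, s7}
|Sat(EF (r ∧ p))| = |{s3, s4, s5, s6, s7}| = 5.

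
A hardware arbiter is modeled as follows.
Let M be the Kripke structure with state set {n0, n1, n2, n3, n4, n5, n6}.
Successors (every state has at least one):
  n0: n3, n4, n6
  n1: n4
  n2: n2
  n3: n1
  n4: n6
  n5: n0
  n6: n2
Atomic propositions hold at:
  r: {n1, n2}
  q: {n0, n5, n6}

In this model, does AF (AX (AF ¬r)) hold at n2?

No

Sat(¬r) = {n0, n3, n4, n5, n6}
AF ¬r: least fixpoint, start Z0 = {n0, n3, n4, n5, n6}, add states with every successor in Z. Z1 = {n0, n1, n3, n4, n5, n6}; fixed.
Sat(AF ¬r) = {n0, n1, n3, n4, n5, n6}
Sat(AX (AF ¬r)) = {s : every successor in {n0, n1, n3, n4, n5, n6}} = {n0, n1, n3, n4, n5}
AF (AX (AF ¬r)): least fixpoint, start Z0 = {n0, n1, n3, n4, n5}, add states with every successor in Z. Already a fixed point.
Sat(AF (AX (AF ¬r))) = {n0, n1, n3, n4, n5}
n2 ∉ Sat(AF (AX (AF ¬r))) = {n0, n1, n3, n4, n5}, so the formula does not hold at n2.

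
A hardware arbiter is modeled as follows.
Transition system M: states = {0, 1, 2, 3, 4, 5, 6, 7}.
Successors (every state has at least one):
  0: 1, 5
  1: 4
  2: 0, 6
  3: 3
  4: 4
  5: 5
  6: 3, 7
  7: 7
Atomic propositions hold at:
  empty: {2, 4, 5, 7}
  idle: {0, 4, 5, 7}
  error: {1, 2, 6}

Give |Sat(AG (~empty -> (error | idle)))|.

Sat(~empty) = {0, 1, 3, 6}
Sat(error | idle) = {0, 1, 2, 4, 5, 6, 7}
Sat(~empty -> (error | idle)) = {0, 1, 2, 4, 5, 6, 7}
AG (~empty -> (error | idle)): greatest fixpoint, start Z0 = {0, 1, 2, 4, 5, 6, 7}, keep only states in Sat with every successor in Z. Z1 = {0, 1, 2, 4, 5, 7}; Z2 = {0, 1, 4, 5, 7}; fixed.
Sat(AG (~empty -> (error | idle))) = {0, 1, 4, 5, 7}
|Sat(AG (~empty -> (error | idle)))| = |{0, 1, 4, 5, 7}| = 5.

5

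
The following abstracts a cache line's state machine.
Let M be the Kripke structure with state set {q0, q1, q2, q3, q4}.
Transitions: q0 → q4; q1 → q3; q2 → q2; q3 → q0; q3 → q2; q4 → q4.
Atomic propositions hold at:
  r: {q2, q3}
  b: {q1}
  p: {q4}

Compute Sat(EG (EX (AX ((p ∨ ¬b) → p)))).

{q0, q3, q4}

Sat(¬b) = {q0, q2, q3, q4}
Sat(p ∨ ¬b) = {q0, q2, q3, q4}
Sat((p ∨ ¬b) → p) = {q1, q4}
Sat(AX ((p ∨ ¬b) → p)) = {s : every successor in {q1, q4}} = {q0, q4}
Sat(EX (AX ((p ∨ ¬b) → p))) = {s : some successor in {q0, q4}} = {q0, q3, q4}
EG (EX (AX ((p ∨ ¬b) → p))): greatest fixpoint, start Z0 = {q0, q3, q4}, keep only states in Sat with some successor in Z. Already a fixed point.
Sat(EG (EX (AX ((p ∨ ¬b) → p)))) = {q0, q3, q4}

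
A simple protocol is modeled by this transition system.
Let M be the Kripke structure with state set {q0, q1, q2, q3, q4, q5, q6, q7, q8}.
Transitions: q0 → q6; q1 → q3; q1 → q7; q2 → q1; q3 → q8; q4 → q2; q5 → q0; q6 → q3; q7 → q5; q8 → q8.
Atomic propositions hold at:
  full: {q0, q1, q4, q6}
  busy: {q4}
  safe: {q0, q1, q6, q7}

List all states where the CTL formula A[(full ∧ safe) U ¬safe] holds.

{q0, q2, q3, q4, q5, q6, q8}

Sat(full ∧ safe) = {q0, q1, q6}
Sat(¬safe) = {q2, q3, q4, q5, q8}
A[(full ∧ safe) U ¬safe]: least fixpoint, start Z0 = Sat(¬safe) = {q2, q3, q4, q5, q8}, add states in Sat(full ∧ safe) with every successor in Z. Z1 = {q2, q3, q4, q5, q6, q8}; Z2 = {q0, q2, q3, q4, q5, q6, q8}; fixed.
Sat(A[(full ∧ safe) U ¬safe]) = {q0, q2, q3, q4, q5, q6, q8}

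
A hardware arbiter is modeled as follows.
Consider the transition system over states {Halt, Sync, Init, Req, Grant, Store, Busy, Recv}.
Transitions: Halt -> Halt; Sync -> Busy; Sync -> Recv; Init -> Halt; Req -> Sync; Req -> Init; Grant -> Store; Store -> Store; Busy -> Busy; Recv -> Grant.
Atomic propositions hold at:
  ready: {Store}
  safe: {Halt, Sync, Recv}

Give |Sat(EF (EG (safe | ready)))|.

Sat(safe | ready) = {Halt, Sync, Store, Recv}
EG (safe | ready): greatest fixpoint, start Z0 = {Halt, Sync, Store, Recv}, keep only states in Sat with some successor in Z. Z1 = {Halt, Sync, Store}; Z2 = {Halt, Store}; fixed.
Sat(EG (safe | ready)) = {Halt, Store}
EF (EG (safe | ready)): least fixpoint, start Z0 = {Halt, Store}, add states with some successor in Z. Z1 = {Halt, Init, Grant, Store}; Z2 = {Halt, Init, Req, Grant, Store, Recv}; Z3 = {Halt, Sync, Init, Req, Grant, Store, Recv}; fixed.
Sat(EF (EG (safe | ready))) = {Halt, Sync, Init, Req, Grant, Store, Recv}
|Sat(EF (EG (safe | ready)))| = |{Halt, Sync, Init, Req, Grant, Store, Recv}| = 7.

7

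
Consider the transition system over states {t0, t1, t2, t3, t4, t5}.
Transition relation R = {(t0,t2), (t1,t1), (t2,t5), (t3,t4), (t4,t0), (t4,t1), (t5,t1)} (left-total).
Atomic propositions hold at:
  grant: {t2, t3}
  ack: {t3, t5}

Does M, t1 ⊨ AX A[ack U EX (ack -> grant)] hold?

Yes

Sat(ack -> grant) = {t0, t1, t2, t3, t4}
Sat(EX (ack -> grant)) = {s : some successor in {t0, t1, t2, t3, t4}} = {t0, t1, t3, t4, t5}
A[ack U EX (ack -> grant)]: least fixpoint, start Z0 = Sat(EX (ack -> grant)) = {t0, t1, t3, t4, t5}, add states in Sat(ack) with every successor in Z. Already a fixed point.
Sat(A[ack U EX (ack -> grant)]) = {t0, t1, t3, t4, t5}
Sat(AX A[ack U EX (ack -> grant)]) = {s : every successor in {t0, t1, t3, t4, t5}} = {t1, t2, t3, t4, t5}
t1 ∈ Sat(AX A[ack U EX (ack -> grant)]) = {t1, t2, t3, t4, t5}, so the formula holds at t1.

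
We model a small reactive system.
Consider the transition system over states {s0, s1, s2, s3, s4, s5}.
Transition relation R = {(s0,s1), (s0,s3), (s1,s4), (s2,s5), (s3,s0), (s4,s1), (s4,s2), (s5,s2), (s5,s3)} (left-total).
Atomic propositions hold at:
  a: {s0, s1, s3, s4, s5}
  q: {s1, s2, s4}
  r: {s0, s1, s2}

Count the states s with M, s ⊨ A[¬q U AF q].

Sat(¬q) = {s0, s3, s5}
AF q: least fixpoint, start Z0 = {s1, s2, s4}, add states with every successor in Z. Already a fixed point.
Sat(AF q) = {s1, s2, s4}
A[¬q U AF q]: least fixpoint, start Z0 = Sat(AF q) = {s1, s2, s4}, add states in Sat(¬q) with every successor in Z. Already a fixed point.
Sat(A[¬q U AF q]) = {s1, s2, s4}
|Sat(A[¬q U AF q])| = |{s1, s2, s4}| = 3.

3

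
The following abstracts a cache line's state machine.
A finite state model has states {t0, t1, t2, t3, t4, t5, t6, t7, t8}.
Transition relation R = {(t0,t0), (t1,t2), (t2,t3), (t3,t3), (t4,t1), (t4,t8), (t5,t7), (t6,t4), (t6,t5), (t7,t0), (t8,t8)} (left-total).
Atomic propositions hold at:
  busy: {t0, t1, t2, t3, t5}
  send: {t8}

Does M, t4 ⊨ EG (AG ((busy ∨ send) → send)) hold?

No

Sat(busy ∨ send) = {t0, t1, t2, t3, t5, t8}
Sat((busy ∨ send) → send) = {t4, t6, t7, t8}
AG ((busy ∨ send) → send): greatest fixpoint, start Z0 = {t4, t6, t7, t8}, keep only states in Sat with every successor in Z. Z1 = {t8}; fixed.
Sat(AG ((busy ∨ send) → send)) = {t8}
EG (AG ((busy ∨ send) → send)): greatest fixpoint, start Z0 = {t8}, keep only states in Sat with some successor in Z. Already a fixed point.
Sat(EG (AG ((busy ∨ send) → send))) = {t8}
t4 ∉ Sat(EG (AG ((busy ∨ send) → send))) = {t8}, so the formula does not hold at t4.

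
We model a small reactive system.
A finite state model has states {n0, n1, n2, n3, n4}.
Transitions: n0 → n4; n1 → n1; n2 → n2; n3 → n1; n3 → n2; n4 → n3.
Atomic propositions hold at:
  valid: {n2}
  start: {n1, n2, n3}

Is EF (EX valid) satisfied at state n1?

No

Sat(EX valid) = {s : some successor in {n2}} = {n2, n3}
EF (EX valid): least fixpoint, start Z0 = {n2, n3}, add states with some successor in Z. Z1 = {n2, n3, n4}; Z2 = {n0, n2, n3, n4}; fixed.
Sat(EF (EX valid)) = {n0, n2, n3, n4}
n1 ∉ Sat(EF (EX valid)) = {n0, n2, n3, n4}, so the formula does not hold at n1.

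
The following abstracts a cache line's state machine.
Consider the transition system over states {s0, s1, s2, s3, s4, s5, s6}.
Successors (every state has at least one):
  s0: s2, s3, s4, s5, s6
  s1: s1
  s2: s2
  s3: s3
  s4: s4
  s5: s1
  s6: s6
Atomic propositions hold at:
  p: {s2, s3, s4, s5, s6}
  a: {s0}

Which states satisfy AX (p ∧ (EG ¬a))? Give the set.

{s0, s2, s3, s4, s6}

Sat(¬a) = {s1, s2, s3, s4, s5, s6}
EG ¬a: greatest fixpoint, start Z0 = {s1, s2, s3, s4, s5, s6}, keep only states in Sat with some successor in Z. Already a fixed point.
Sat(EG ¬a) = {s1, s2, s3, s4, s5, s6}
Sat(p ∧ (EG ¬a)) = {s2, s3, s4, s5, s6}
Sat(AX (p ∧ (EG ¬a))) = {s : every successor in {s2, s3, s4, s5, s6}} = {s0, s2, s3, s4, s6}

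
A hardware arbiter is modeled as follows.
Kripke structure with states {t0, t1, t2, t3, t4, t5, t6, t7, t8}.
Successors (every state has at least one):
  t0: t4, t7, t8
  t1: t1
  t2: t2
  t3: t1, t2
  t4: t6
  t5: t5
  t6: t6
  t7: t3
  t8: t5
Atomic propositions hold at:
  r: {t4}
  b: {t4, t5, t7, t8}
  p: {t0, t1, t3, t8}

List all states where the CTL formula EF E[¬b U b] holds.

{t0, t4, t5, t7, t8}

Sat(¬b) = {t0, t1, t2, t3, t6}
E[¬b U b]: least fixpoint, start Z0 = Sat(b) = {t4, t5, t7, t8}, add states in Sat(¬b) with some successor in Z. Z1 = {t0, t4, t5, t7, t8}; fixed.
Sat(E[¬b U b]) = {t0, t4, t5, t7, t8}
EF E[¬b U b]: least fixpoint, start Z0 = {t0, t4, t5, t7, t8}, add states with some successor in Z. Already a fixed point.
Sat(EF E[¬b U b]) = {t0, t4, t5, t7, t8}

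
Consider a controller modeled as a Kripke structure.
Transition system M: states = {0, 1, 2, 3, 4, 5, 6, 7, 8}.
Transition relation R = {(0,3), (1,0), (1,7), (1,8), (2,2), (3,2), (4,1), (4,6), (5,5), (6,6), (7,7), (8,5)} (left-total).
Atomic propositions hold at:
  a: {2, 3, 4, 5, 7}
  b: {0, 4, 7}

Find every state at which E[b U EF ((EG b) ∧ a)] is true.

{1, 4, 7}

EG b: greatest fixpoint, start Z0 = {0, 4, 7}, keep only states in Sat with some successor in Z. Z1 = {7}; fixed.
Sat(EG b) = {7}
Sat((EG b) ∧ a) = {7}
EF ((EG b) ∧ a): least fixpoint, start Z0 = {7}, add states with some successor in Z. Z1 = {1, 7}; Z2 = {1, 4, 7}; fixed.
Sat(EF ((EG b) ∧ a)) = {1, 4, 7}
E[b U EF ((EG b) ∧ a)]: least fixpoint, start Z0 = Sat(EF ((EG b) ∧ a)) = {1, 4, 7}, add states in Sat(b) with some successor in Z. Already a fixed point.
Sat(E[b U EF ((EG b) ∧ a)]) = {1, 4, 7}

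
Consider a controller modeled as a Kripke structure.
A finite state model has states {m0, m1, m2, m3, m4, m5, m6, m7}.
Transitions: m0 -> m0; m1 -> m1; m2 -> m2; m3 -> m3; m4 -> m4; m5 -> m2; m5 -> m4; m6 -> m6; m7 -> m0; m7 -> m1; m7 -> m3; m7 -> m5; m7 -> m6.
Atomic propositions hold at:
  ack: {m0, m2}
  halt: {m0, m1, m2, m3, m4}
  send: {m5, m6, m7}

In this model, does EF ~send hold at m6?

Sat(~send) = {m0, m1, m2, m3, m4}
EF ~send: least fixpoint, start Z0 = {m0, m1, m2, m3, m4}, add states with some successor in Z. Z1 = {m0, m1, m2, m3, m4, m5, m7}; fixed.
Sat(EF ~send) = {m0, m1, m2, m3, m4, m5, m7}
m6 ∉ Sat(EF ~send) = {m0, m1, m2, m3, m4, m5, m7}, so the formula does not hold at m6.

No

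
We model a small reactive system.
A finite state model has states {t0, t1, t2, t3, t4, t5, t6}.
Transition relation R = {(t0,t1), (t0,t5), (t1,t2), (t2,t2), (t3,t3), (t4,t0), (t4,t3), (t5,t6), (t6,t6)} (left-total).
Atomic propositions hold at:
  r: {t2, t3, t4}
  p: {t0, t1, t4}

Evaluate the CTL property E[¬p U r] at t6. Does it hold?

Sat(¬p) = {t2, t3, t5, t6}
E[¬p U r]: least fixpoint, start Z0 = Sat(r) = {t2, t3, t4}, add states in Sat(¬p) with some successor in Z. Already a fixed point.
Sat(E[¬p U r]) = {t2, t3, t4}
t6 ∉ Sat(E[¬p U r]) = {t2, t3, t4}, so the formula does not hold at t6.

No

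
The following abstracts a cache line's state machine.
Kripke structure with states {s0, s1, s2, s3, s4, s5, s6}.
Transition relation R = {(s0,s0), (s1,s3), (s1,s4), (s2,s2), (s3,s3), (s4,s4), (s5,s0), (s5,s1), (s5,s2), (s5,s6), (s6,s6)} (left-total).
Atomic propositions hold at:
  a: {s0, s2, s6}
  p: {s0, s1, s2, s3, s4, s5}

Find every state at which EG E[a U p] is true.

{s0, s1, s2, s3, s4, s5}

E[a U p]: least fixpoint, start Z0 = Sat(p) = {s0, s1, s2, s3, s4, s5}, add states in Sat(a) with some successor in Z. Already a fixed point.
Sat(E[a U p]) = {s0, s1, s2, s3, s4, s5}
EG E[a U p]: greatest fixpoint, start Z0 = {s0, s1, s2, s3, s4, s5}, keep only states in Sat with some successor in Z. Already a fixed point.
Sat(EG E[a U p]) = {s0, s1, s2, s3, s4, s5}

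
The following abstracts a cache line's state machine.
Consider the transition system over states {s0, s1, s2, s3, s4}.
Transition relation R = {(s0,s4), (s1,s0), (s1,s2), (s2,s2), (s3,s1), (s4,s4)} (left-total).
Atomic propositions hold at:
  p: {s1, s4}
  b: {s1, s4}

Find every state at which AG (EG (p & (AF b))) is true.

{s4}

AF b: least fixpoint, start Z0 = {s1, s4}, add states with every successor in Z. Z1 = {s0, s1, s3, s4}; fixed.
Sat(AF b) = {s0, s1, s3, s4}
Sat(p & (AF b)) = {s1, s4}
EG (p & (AF b)): greatest fixpoint, start Z0 = {s1, s4}, keep only states in Sat with some successor in Z. Z1 = {s4}; fixed.
Sat(EG (p & (AF b))) = {s4}
AG (EG (p & (AF b))): greatest fixpoint, start Z0 = {s4}, keep only states in Sat with every successor in Z. Already a fixed point.
Sat(AG (EG (p & (AF b)))) = {s4}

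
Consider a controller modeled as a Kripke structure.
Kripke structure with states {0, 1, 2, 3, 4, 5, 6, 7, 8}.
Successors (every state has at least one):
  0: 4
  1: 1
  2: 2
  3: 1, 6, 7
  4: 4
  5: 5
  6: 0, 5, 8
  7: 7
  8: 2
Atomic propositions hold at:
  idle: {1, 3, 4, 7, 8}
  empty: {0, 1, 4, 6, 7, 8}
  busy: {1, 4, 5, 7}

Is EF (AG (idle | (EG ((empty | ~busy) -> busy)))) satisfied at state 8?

Sat(~busy) = {0, 2, 3, 6, 8}
Sat(empty | ~busy) = {0, 1, 2, 3, 4, 6, 7, 8}
Sat((empty | ~busy) -> busy) = {1, 4, 5, 7}
EG ((empty | ~busy) -> busy): greatest fixpoint, start Z0 = {1, 4, 5, 7}, keep only states in Sat with some successor in Z. Already a fixed point.
Sat(EG ((empty | ~busy) -> busy)) = {1, 4, 5, 7}
Sat(idle | (EG ((empty | ~busy) -> busy))) = {1, 3, 4, 5, 7, 8}
AG (idle | (EG ((empty | ~busy) -> busy))): greatest fixpoint, start Z0 = {1, 3, 4, 5, 7, 8}, keep only states in Sat with every successor in Z. Z1 = {1, 4, 5, 7}; fixed.
Sat(AG (idle | (EG ((empty | ~busy) -> busy)))) = {1, 4, 5, 7}
EF (AG (idle | (EG ((empty | ~busy) -> busy)))): least fixpoint, start Z0 = {1, 4, 5, 7}, add states with some successor in Z. Z1 = {0, 1, 3, 4, 5, 6, 7}; fixed.
Sat(EF (AG (idle | (EG ((empty | ~busy) -> busy))))) = {0, 1, 3, 4, 5, 6, 7}
8 ∉ Sat(EF (AG (idle | (EG ((empty | ~busy) -> busy))))) = {0, 1, 3, 4, 5, 6, 7}, so the formula does not hold at 8.

No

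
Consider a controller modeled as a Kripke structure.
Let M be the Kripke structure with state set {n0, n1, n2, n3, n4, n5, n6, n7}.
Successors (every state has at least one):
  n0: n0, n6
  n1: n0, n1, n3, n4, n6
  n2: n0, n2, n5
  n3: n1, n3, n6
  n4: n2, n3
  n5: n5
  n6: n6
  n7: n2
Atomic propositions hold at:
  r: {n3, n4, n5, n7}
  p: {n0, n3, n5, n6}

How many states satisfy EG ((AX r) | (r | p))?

Sat(AX r) = {s : every successor in {n3, n4, n5, n7}} = {n5}
Sat(r | p) = {n0, n3, n4, n5, n6, n7}
Sat((AX r) | (r | p)) = {n0, n3, n4, n5, n6, n7}
EG ((AX r) | (r | p)): greatest fixpoint, start Z0 = {n0, n3, n4, n5, n6, n7}, keep only states in Sat with some successor in Z. Z1 = {n0, n3, n4, n5, n6}; fixed.
Sat(EG ((AX r) | (r | p))) = {n0, n3, n4, n5, n6}
|Sat(EG ((AX r) | (r | p)))| = |{n0, n3, n4, n5, n6}| = 5.

5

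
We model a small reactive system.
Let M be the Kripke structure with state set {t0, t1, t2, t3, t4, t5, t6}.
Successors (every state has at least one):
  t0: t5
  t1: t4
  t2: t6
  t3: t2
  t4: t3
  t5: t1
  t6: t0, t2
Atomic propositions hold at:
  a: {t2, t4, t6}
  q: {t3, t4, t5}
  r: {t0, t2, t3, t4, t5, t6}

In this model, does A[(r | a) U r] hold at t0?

Yes

Sat(r | a) = {t0, t2, t3, t4, t5, t6}
A[(r | a) U r]: least fixpoint, start Z0 = Sat(r) = {t0, t2, t3, t4, t5, t6}, add states in Sat(r | a) with every successor in Z. Already a fixed point.
Sat(A[(r | a) U r]) = {t0, t2, t3, t4, t5, t6}
t0 ∈ Sat(A[(r | a) U r]) = {t0, t2, t3, t4, t5, t6}, so the formula holds at t0.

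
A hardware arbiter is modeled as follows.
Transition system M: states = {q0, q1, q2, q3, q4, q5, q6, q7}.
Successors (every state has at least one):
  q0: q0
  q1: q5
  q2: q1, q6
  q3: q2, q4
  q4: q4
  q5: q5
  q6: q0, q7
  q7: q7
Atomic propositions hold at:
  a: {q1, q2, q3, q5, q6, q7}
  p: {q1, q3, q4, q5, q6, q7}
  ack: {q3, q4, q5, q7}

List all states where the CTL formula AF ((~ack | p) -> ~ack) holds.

Sat(~ack) = {q0, q1, q2, q6}
Sat(~ack | p) = {q0, q1, q2, q3, q4, q5, q6, q7}
Sat((~ack | p) -> ~ack) = {q0, q1, q2, q6}
AF ((~ack | p) -> ~ack): least fixpoint, start Z0 = {q0, q1, q2, q6}, add states with every successor in Z. Already a fixed point.
Sat(AF ((~ack | p) -> ~ack)) = {q0, q1, q2, q6}

{q0, q1, q2, q6}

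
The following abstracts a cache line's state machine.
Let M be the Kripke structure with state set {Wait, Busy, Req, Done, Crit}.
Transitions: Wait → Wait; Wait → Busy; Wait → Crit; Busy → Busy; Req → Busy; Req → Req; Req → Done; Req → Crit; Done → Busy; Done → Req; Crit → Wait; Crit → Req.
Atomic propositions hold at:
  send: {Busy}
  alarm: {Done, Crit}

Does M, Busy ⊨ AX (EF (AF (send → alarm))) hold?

Sat(send → alarm) = {Wait, Req, Done, Crit}
AF (send → alarm): least fixpoint, start Z0 = {Wait, Req, Done, Crit}, add states with every successor in Z. Already a fixed point.
Sat(AF (send → alarm)) = {Wait, Req, Done, Crit}
EF (AF (send → alarm)): least fixpoint, start Z0 = {Wait, Req, Done, Crit}, add states with some successor in Z. Already a fixed point.
Sat(EF (AF (send → alarm))) = {Wait, Req, Done, Crit}
Sat(AX (EF (AF (send → alarm)))) = {s : every successor in {Wait, Req, Done, Crit}} = {Crit}
Busy ∉ Sat(AX (EF (AF (send → alarm)))) = {Crit}, so the formula does not hold at Busy.

No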